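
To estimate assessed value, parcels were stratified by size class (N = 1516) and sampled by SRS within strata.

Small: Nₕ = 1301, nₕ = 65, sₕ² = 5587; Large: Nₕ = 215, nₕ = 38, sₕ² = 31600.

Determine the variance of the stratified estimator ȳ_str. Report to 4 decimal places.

73.9094

Var(ȳ_str) = Σₕ Wₕ²(1 − fₕ)sₕ²/nₕ with Wₕ = Nₕ/N, N = 1516.
Small: Wₕ = 0.85817942; term = 0.85817942²·(1 − 0.04996157)·5587/65 = 60.139897.
Large: Wₕ = 0.14182058; term = 0.14182058²·(1 − 0.17674419)·31600/38 = 13.769457.
Sum = 73.909354.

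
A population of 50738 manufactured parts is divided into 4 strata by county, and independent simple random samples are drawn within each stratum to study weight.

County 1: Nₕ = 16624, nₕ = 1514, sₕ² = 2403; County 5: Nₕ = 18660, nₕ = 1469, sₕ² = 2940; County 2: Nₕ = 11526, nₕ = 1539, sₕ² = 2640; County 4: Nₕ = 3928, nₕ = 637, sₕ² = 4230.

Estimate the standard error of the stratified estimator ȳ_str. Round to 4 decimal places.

0.7171

Var(ȳ_str) = Σₕ Wₕ²(1 − fₕ)sₕ²/nₕ with Wₕ = Nₕ/N, N = 50738.
County 1: Wₕ = 0.32764397; term = 0.32764397²·(1 − 0.09107315)·2403/1514 = 0.15486783.
County 5: Wₕ = 0.36777169; term = 0.36777169²·(1 − 0.07872454)·2940/1469 = 0.24938575.
County 2: Wₕ = 0.22716701; term = 0.22716701²·(1 − 0.13352421)·2640/1539 = 0.076702988.
County 4: Wₕ = 0.07741732; term = 0.07741732²·(1 − 0.16216904)·4230/637 = 0.033345222.
Sum = 0.51430179.
SE = √(0.51430179) = 0.7171.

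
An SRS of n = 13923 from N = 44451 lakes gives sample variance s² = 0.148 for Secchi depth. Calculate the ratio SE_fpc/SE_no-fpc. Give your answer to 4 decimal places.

f = n/N = 13923/44451 = 0.31322130.
SE_no-fpc = √(s²/n) = 0.0032603517; SE_fpc = √((1−f)s²/n) = 0.0027019223.
Ratio = √(1−f) = 0.82872112.

0.8287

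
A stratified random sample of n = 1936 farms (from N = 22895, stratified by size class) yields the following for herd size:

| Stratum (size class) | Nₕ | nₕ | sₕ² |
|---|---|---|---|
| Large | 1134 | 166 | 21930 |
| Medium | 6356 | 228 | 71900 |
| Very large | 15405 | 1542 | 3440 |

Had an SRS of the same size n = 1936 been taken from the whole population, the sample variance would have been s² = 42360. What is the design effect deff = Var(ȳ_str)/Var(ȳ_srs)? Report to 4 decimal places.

1.2291

Var(ȳ_str) = Σ Wₕ²(1−fₕ)sₕ²/nₕ with Wₕ = Nₕ/22895:
  Large: (1134/22895)²·(1−166/1134)·21930/166 = 0.27665445
  Medium: (6356/22895)²·(1−228/6356)·71900/228 = 23.432326
  Very large: (15405/22895)²·(1−1542/15405)·3440/1542 = 0.90889078
  → Var(ȳ_str) = 24.617871.
Var(ȳ_srs) = (1 − 1936/22895)·42360/1936 = 20.02998.
deff = 24.617871 / 20.02998 = 1.2291.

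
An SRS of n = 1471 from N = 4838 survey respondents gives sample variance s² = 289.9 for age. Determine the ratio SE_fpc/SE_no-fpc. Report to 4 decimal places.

0.8342

f = n/N = 1471/4838 = 0.30405126.
SE_no-fpc = √(s²/n) = 0.44393335; SE_fpc = √((1−f)s²/n) = 0.37034492.
Ratio = √(1−f) = 0.83423542.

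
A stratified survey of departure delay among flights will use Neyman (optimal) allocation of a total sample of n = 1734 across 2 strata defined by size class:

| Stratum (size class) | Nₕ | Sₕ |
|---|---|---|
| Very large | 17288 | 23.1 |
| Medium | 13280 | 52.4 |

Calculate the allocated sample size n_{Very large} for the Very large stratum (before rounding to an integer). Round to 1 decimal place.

632.3

Neyman allocation: nₕ = n·NₕSₕ / Σⱼ NⱼSⱼ.
Σ NⱼSⱼ = 17288·23.1 + 13280·52.4 = 1.0952248 × 10^6.
n_{Very large} = 1734·17288·23.1 / (1.0952248 × 10^6) = 632.3.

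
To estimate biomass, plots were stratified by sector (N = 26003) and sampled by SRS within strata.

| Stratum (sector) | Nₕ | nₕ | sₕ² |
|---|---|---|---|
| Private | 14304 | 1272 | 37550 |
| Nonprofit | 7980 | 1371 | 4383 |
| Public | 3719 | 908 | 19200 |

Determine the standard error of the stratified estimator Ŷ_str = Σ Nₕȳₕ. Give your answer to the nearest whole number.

Var(Ŷ_str) = Σₕ Nₕ²(1 − fₕ)sₕ²/nₕ.
Private: 14304²·(1 − 1272/14304)·37550/1272 = 5.5028972 × 10^9.
Nonprofit: 7980²·(1 − 1371/7980)·4383/1371 = 1.6860586 × 10^8.
Public: 3719²·(1 − 908/3719)·19200/908 = 2.2105605 × 10^8.
Sum = 5.8925591 × 10^9.
SE = √(5.8925591 × 10^9) = 76763.

76763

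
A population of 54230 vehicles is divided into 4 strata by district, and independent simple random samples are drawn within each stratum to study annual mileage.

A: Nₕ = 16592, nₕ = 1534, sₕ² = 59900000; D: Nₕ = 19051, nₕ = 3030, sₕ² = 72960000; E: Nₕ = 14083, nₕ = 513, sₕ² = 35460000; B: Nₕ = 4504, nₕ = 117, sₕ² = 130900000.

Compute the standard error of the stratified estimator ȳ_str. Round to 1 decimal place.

133.5

Var(ȳ_str) = Σₕ Wₕ²(1 − fₕ)sₕ²/nₕ with Wₕ = Nₕ/N, N = 54230.
A: Wₕ = 0.30595611; term = 0.30595611²·(1 − 0.09245419)·59900000/1534 = 3317.327.
D: Wₕ = 0.35130002; term = 0.35130002²·(1 − 0.15904677)·72960000/3030 = 2499.0238.
E: Wₕ = 0.25969021; term = 0.25969021²·(1 − 0.03642690)·35460000/513 = 4491.7666.
B: Wₕ = 0.08305366; term = 0.08305366²·(1 − 0.02597691)·130900000/117 = 7516.9315.
Sum = 17825.049.
SE = √(17825.049) = 133.5.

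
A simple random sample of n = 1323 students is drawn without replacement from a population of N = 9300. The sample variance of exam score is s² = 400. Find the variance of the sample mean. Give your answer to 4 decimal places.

0.2593

Under SRS without replacement, Var(ȳ) = (1 − f)·s²/n with f = n/N = 1323/9300 = 0.14225806.
Var(ȳ) = (1 − 0.14225806)·400/1323 = 0.85774194·0.30234316 = 0.25933241.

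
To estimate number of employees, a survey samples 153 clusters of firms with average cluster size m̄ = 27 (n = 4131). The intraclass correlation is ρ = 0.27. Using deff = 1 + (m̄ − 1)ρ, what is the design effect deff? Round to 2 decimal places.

deff = 1 + (27 − 1)·0.27 = 1 + 7.02 = 8.02.

8.02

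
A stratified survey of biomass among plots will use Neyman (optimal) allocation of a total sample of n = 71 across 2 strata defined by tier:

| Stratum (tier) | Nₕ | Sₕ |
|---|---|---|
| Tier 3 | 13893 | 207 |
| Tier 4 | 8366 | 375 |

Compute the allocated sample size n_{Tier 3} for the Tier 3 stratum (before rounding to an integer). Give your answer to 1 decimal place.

Neyman allocation: nₕ = n·NₕSₕ / Σⱼ NⱼSⱼ.
Σ NⱼSⱼ = 13893·207 + 8366·375 = 6.013101 × 10^6.
n_{Tier 3} = 71·13893·207 / (6.013101 × 10^6) = 34.0.

34.0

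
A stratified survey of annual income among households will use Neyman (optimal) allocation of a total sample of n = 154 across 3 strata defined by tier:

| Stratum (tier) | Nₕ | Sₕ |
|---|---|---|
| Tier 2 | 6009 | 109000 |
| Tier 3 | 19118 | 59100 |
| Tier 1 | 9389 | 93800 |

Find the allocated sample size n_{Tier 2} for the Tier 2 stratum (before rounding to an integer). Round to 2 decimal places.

Neyman allocation: nₕ = n·NₕSₕ / Σⱼ NⱼSⱼ.
Σ NⱼSⱼ = 6009·109000 + 19118·59100 + 9389·93800 = 2.665543 × 10^9.
n_{Tier 2} = 154·6009·109000 / (2.665543 × 10^9) = 37.84.

37.84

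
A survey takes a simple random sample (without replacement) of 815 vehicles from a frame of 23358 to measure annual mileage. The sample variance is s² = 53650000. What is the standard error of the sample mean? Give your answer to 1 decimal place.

252.1

Under SRS without replacement, Var(ȳ) = (1 − f)·s²/n with f = n/N = 815/23358 = 0.03489169.
Var(ȳ) = (1 − 0.03489169)·53650000/815 = 0.96510831·65828.221 = 63531.363.
SE(ȳ) = √(63531.363) = 252.1.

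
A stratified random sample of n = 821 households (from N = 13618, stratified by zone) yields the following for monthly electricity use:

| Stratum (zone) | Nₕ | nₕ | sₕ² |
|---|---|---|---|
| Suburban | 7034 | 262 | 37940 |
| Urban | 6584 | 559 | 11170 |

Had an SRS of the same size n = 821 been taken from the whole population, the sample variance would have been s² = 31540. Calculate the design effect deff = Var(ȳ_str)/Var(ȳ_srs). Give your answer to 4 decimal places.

Var(ȳ_str) = Σ Wₕ²(1−fₕ)sₕ²/nₕ with Wₕ = Nₕ/13618:
  Suburban: (7034/13618)²·(1−262/7034)·37940/262 = 37.195353
  Urban: (6584/13618)²·(1−559/6584)·11170/559 = 4.2742663
  → Var(ȳ_str) = 41.469619.
Var(ȳ_srs) = (1 − 821/13618)·31540/821 = 36.100513.
deff = 41.469619 / 36.100513 = 1.1487.

1.1487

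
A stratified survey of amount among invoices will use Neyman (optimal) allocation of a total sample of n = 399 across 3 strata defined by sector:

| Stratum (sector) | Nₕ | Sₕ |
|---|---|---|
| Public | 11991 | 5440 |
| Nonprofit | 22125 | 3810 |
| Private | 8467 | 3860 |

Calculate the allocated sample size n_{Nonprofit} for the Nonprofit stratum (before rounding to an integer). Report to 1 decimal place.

184.6

Neyman allocation: nₕ = n·NₕSₕ / Σⱼ NⱼSⱼ.
Σ NⱼSⱼ = 11991·5440 + 22125·3810 + 8467·3860 = 1.8220991 × 10^8.
n_{Nonprofit} = 399·22125·3810 / (1.8220991 × 10^8) = 184.6.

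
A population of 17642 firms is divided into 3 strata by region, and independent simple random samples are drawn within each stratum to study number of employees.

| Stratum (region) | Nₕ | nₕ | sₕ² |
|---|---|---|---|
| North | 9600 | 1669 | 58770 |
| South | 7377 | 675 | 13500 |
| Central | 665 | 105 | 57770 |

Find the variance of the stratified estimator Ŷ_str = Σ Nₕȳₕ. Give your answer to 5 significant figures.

3.8747 × 10^9

Var(Ŷ_str) = Σₕ Nₕ²(1 − fₕ)sₕ²/nₕ.
North: 9600²·(1 − 1669/9600)·58770/1669 = 2.6810106 × 10^9.
South: 7377²·(1 − 675/7377)·13500/675 = 9.8881308 × 10^8.
Central: 665²·(1 − 105/665)·57770/105 = 2.0489093 × 10^8.
Sum = 3.8747146 × 10^9.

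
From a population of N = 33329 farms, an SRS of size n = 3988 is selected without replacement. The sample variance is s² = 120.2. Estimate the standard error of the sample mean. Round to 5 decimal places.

0.16289

Under SRS without replacement, Var(ȳ) = (1 − f)·s²/n with f = n/N = 3988/33329 = 0.11965556.
Var(ȳ) = (1 − 0.11965556)·120.2/3988 = 0.88034444·0.030140421 = 0.026533952.
SE(ȳ) = √(0.026533952) = 0.16289.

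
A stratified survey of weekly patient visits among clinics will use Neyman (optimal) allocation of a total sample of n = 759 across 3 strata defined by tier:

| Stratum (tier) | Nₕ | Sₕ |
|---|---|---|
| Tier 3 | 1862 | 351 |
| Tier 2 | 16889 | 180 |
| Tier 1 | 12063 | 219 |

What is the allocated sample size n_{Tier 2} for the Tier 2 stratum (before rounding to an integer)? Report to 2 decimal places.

364.20

Neyman allocation: nₕ = n·NₕSₕ / Σⱼ NⱼSⱼ.
Σ NⱼSⱼ = 1862·351 + 16889·180 + 12063·219 = 6.335379 × 10^6.
n_{Tier 2} = 759·16889·180 / (6.335379 × 10^6) = 364.20.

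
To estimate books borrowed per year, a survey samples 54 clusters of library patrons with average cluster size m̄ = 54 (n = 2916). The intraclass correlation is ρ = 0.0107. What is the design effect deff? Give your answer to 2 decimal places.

1.57

deff = 1 + (54 − 1)·0.0107 = 1 + 0.5671 = 1.5671.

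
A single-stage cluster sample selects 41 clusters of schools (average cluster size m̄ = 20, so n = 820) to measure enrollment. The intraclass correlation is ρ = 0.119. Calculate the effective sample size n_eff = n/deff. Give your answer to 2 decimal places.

deff = 1 + (20 − 1)·0.119 = 1 + 2.261 = 3.261.
n_eff = 820 / 3.261 = 251.46.

251.46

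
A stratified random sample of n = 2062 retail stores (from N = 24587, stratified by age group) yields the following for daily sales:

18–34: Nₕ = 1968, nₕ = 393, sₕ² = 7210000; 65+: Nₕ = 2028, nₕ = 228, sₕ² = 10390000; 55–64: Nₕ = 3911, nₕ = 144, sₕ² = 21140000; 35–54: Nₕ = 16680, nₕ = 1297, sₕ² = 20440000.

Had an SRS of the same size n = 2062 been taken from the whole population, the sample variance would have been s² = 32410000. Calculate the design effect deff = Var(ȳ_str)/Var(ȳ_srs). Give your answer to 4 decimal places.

Var(ȳ_str) = Σ Wₕ²(1−fₕ)sₕ²/nₕ with Wₕ = Nₕ/24587:
  18–34: (1968/24587)²·(1−393/1968)·7210000/393 = 94.066998
  65+: (2028/24587)²·(1−228/2028)·10390000/228 = 275.1757
  55–64: (3911/24587)²·(1−144/3911)·21140000/144 = 3577.79
  35–54: (16680/24587)²·(1−1297/16680)·20440000/1297 = 6689.0882
  → Var(ȳ_str) = 10636.121.
Var(ȳ_srs) = (1 − 2062/24587)·32410000/2062 = 14399.573.
deff = 10636.121 / 14399.573 = 0.7386.

0.7386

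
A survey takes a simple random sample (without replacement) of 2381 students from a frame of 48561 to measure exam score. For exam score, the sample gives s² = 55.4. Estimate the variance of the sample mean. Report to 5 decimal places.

0.02213

Under SRS without replacement, Var(ȳ) = (1 − f)·s²/n with f = n/N = 2381/48561 = 0.04903112.
Var(ȳ) = (1 − 0.04903112)·55.4/2381 = 0.95096888·0.023267535 = 0.022126701.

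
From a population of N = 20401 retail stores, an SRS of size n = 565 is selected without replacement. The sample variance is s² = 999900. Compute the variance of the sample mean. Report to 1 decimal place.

1720.7

Under SRS without replacement, Var(ȳ) = (1 − f)·s²/n with f = n/N = 565/20401 = 0.02769472.
Var(ȳ) = (1 − 0.02769472)·999900/565 = 0.97230528·1769.7345 = 1720.7222.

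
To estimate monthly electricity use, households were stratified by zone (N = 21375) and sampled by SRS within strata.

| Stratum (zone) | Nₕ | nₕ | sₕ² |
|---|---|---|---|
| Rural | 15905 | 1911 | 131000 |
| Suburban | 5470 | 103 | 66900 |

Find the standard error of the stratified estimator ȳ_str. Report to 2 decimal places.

8.67

Var(ȳ_str) = Σₕ Wₕ²(1 − fₕ)sₕ²/nₕ with Wₕ = Nₕ/N, N = 21375.
Rural: Wₕ = 0.74409357; term = 0.74409357²·(1 − 0.12015090)·131000/1911 = 33.39442.
Suburban: Wₕ = 0.25590643; term = 0.25590643²·(1 − 0.01882998)·66900/103 = 41.734534.
Sum = 75.128954.
SE = √(75.128954) = 8.67.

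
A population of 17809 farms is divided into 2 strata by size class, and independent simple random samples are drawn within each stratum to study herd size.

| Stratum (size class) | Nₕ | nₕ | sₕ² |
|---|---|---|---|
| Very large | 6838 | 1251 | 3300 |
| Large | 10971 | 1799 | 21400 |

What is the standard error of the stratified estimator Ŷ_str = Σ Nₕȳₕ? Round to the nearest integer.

36025

Var(Ŷ_str) = Σₕ Nₕ²(1 − fₕ)sₕ²/nₕ.
Very large: 6838²·(1 − 1251/6838)·3300/1251 = 1.0077769 × 10^8.
Large: 10971²·(1 − 1799/10971)·21400/1799 = 1.1969965 × 10^9.
Sum = 1.2977742 × 10^9.
SE = √(1.2977742 × 10^9) = 36025.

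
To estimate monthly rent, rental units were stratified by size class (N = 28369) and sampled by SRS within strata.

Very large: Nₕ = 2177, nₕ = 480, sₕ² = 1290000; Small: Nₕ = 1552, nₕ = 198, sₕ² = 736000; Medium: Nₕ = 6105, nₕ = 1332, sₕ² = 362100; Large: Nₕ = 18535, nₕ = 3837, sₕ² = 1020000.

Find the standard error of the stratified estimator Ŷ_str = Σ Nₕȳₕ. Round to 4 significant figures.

313200

Var(Ŷ_str) = Σₕ Nₕ²(1 − fₕ)sₕ²/nₕ.
Very large: 2177²·(1 − 480/2177)·1290000/480 = 9.9286167 × 10^9.
Small: 1552²·(1 − 198/1552)·736000/198 = 7.8112944 × 10^9.
Medium: 6105²·(1 − 1332/6105)·362100/1332 = 7.9213901 × 10^9.
Large: 18535²·(1 − 3837/18535)·1020000/3837 = 7.2420114 × 10^10.
Sum = 9.8081415 × 10^10.
SE = √(9.8081415 × 10^10) = 313200.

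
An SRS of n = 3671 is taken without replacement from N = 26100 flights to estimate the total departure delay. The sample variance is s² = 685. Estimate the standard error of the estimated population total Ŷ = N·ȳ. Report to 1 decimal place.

Var(Ŷ) = N²·Var(ȳ) = N²·(1 − n/N)·s²/n.
f = 3671/26100 = 0.14065134; Var(ȳ) = 0.85934866·685/3671 = 0.16035245.
Var(Ŷ) = 26100² · 0.16035245 = 1.0923369 × 10^8.
SE(Ŷ) = √(1.0923369 × 10^8) = 10451.5.

10451.5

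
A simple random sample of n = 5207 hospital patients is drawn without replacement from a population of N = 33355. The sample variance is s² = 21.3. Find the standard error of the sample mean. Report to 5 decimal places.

0.05875

Under SRS without replacement, Var(ȳ) = (1 − f)·s²/n with f = n/N = 5207/33355 = 0.15610853.
Var(ȳ) = (1 − 0.15610853)·21.3/5207 = 0.84389147·0.0040906472 = 0.0034520623.
SE(ȳ) = √(0.0034520623) = 0.05875.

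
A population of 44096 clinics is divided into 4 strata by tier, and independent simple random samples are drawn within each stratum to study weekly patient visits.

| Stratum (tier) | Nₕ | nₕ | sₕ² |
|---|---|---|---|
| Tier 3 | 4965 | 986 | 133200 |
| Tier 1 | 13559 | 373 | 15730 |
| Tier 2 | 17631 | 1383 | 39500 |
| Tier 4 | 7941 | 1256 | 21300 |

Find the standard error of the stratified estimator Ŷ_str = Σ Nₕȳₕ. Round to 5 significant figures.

138890

Var(Ŷ_str) = Σₕ Nₕ²(1 − fₕ)sₕ²/nₕ.
Tier 3: 4965²·(1 − 986/4965)·133200/986 = 2.6688275 × 10^9.
Tier 1: 13559²·(1 − 373/13559)·15730/373 = 7.5398138 × 10^9.
Tier 2: 17631²·(1 − 1383/17631)·39500/1383 = 8.1818549 × 10^9.
Tier 4: 7941²·(1 − 1256/7941)·21300/1256 = 9.0025713 × 10^8.
Sum = 1.9290753 × 10^10.
SE = √(1.9290753 × 10^10) = 138890.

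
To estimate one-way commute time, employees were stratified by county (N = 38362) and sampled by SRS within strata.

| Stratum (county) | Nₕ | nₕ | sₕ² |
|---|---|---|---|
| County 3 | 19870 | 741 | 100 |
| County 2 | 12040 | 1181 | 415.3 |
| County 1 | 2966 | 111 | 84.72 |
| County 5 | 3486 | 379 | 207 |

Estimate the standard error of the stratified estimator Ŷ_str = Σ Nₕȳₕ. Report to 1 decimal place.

10471.3

Var(Ŷ_str) = Σₕ Nₕ²(1 − fₕ)sₕ²/nₕ.
County 3: 19870²·(1 − 741/19870)·100/741 = 5.1294633 × 10^7.
County 2: 12040²·(1 − 1181/12040)·415.3/1181 = 4.59757 × 10^7.
County 1: 2966²·(1 − 111/2966)·84.72/111 = 6.4630904 × 10^6.
County 5: 3486²·(1 − 379/3486)·207/379 = 5.9156132 × 10^6.
Sum = 1.0964904 × 10^8.
SE = √(1.0964904 × 10^8) = 10471.3.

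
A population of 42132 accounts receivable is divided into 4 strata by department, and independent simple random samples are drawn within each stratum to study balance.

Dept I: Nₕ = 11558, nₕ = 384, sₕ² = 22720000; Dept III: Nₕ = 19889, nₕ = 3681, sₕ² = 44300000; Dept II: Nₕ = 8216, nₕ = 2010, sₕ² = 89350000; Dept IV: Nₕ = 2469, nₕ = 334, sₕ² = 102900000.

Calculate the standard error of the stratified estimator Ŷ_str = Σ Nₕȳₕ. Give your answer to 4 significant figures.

3.926 × 10^6

Var(Ŷ_str) = Σₕ Nₕ²(1 − fₕ)sₕ²/nₕ.
Dept I: 11558²·(1 − 384/11558)·22720000/384 = 7.6413213 × 10^12.
Dept III: 19889²·(1 − 3681/19889)·44300000/3681 = 3.8795405 × 10^12.
Dept II: 8216²·(1 − 2010/8216)·89350000/2010 = 2.2665782 × 10^12.
Dept IV: 2469²·(1 − 334/2469)·102900000/334 = 1.6240069 × 10^12.
Sum = 1.5411447 × 10^13.
SE = √(1.5411447 × 10^13) = 3.926 × 10^6.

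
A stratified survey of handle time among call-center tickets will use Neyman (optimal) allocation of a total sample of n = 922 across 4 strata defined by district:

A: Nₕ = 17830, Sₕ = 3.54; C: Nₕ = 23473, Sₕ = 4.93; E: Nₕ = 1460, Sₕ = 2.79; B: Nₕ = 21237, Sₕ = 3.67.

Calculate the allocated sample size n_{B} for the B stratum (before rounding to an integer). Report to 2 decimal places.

Neyman allocation: nₕ = n·NₕSₕ / Σⱼ NⱼSⱼ.
Σ NⱼSⱼ = 17830·3.54 + 23473·4.93 + 1460·2.79 + 21237·3.67 = 260853.28.
n_{B} = 922·21237·3.67 / 260853.28 = 275.48.

275.48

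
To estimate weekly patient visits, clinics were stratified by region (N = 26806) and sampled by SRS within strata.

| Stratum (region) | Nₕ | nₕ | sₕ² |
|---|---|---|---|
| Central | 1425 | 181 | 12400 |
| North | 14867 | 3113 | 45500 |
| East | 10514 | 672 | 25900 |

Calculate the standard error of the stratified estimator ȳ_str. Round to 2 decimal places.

3.05

Var(ȳ_str) = Σₕ Wₕ²(1 − fₕ)sₕ²/nₕ with Wₕ = Nₕ/N, N = 26806.
Central: Wₕ = 0.05315974; term = 0.05315974²·(1 − 0.12701754)·12400/181 = 0.16901075.
North: Wₕ = 0.55461464; term = 0.55461464²·(1 − 0.20938992)·45500/3113 = 3.5544898.
East: Wₕ = 0.39222562; term = 0.39222562²·(1 − 0.06391478)·25900/672 = 5.5503171.
Sum = 9.2738177.
SE = √(9.2738177) = 3.05.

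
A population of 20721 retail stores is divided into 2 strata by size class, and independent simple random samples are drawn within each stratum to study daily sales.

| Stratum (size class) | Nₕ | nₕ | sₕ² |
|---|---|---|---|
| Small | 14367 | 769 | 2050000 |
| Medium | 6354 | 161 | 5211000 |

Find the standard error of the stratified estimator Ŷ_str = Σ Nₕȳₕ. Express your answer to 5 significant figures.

1.3396 × 10^6

Var(Ŷ_str) = Σₕ Nₕ²(1 − fₕ)sₕ²/nₕ.
Small: 14367²·(1 − 769/14367)·2050000/769 = 5.2079721 × 10^11.
Medium: 6354²·(1 − 161/6354)·5211000/161 = 1.2736306 × 10^12.
Sum = 1.7944278 × 10^12.
SE = √(1.7944278 × 10^12) = 1.3396 × 10^6.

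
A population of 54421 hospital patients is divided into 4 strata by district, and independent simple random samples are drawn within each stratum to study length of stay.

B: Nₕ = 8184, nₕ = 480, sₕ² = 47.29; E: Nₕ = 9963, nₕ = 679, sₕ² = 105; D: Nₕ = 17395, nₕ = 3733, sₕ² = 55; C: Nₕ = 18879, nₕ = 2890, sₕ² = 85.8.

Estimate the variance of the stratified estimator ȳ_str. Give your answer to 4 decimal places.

0.0111

Var(ȳ_str) = Σₕ Wₕ²(1 − fₕ)sₕ²/nₕ with Wₕ = Nₕ/N, N = 54421.
B: Wₕ = 0.15038312; term = 0.15038312²·(1 − 0.05865103)·47.29/480 = 0.0020973791.
E: Wₕ = 0.18307271; term = 0.18307271²·(1 − 0.06815216)·105/679 = 0.0048296065.
D: Wₕ = 0.31963764; term = 0.31963764²·(1 − 0.21460190)·55/3733 = 0.0011822529.
C: Wₕ = 0.34690653; term = 0.34690653²·(1 − 0.15308014)·85.8/2890 = 0.0030259148.
Sum = 0.011135153.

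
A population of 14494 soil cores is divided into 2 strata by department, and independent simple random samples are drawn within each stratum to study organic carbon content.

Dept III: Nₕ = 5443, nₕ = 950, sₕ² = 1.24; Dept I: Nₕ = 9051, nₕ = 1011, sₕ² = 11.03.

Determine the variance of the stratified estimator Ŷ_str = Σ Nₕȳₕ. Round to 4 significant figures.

Var(Ŷ_str) = Σₕ Nₕ²(1 − fₕ)sₕ²/nₕ.
Dept III: 5443²·(1 − 950/5443)·1.24/950 = 31920.731.
Dept I: 9051²·(1 − 1011/9051)·11.03/1011 = 793920.42.
Sum = 825841.15.

825800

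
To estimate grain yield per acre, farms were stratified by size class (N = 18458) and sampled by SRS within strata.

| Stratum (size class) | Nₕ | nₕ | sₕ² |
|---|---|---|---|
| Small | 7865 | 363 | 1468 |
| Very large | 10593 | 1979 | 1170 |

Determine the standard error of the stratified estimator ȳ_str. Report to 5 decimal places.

Var(ȳ_str) = Σₕ Wₕ²(1 − fₕ)sₕ²/nₕ with Wₕ = Nₕ/N, N = 18458.
Small: Wₕ = 0.42610250; term = 0.42610250²·(1 − 0.04615385)·1468/363 = 0.70036742.
Very large: Wₕ = 0.57389750; term = 0.57389750²·(1 − 0.18682149)·1170/1979 = 0.15834145.
Sum = 0.85870887.
SE = √(0.85870887) = 0.92667.

0.92667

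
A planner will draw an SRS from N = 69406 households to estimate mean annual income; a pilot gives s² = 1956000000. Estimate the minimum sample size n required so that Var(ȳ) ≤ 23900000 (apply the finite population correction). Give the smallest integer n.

Without fpc, n₀ = s²/D = 1956000000/23900000 = 81.8410.
With fpc, (1 − n/N)·s²/n ≤ D requires n ≥ n₀/(1 + n₀/N) = 81.8410/(1 + 81.8410/69406) = 81.7446.
Rounding up, n = 82.

82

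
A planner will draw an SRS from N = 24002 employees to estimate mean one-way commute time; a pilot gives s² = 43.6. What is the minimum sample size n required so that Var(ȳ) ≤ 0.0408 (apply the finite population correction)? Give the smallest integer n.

1024

Without fpc, n₀ = s²/D = 43.6/0.0408 = 1068.6275.
With fpc, (1 − n/N)·s²/n ≤ D requires n ≥ n₀/(1 + n₀/N) = 1068.6275/(1 + 1068.6275/24002) = 1023.0776.
Rounding up, n = 1024.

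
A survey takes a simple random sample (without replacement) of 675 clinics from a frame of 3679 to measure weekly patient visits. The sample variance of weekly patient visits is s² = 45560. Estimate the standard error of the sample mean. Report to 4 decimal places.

Under SRS without replacement, Var(ȳ) = (1 − f)·s²/n with f = n/N = 675/3679 = 0.18347377.
Var(ȳ) = (1 − 0.18347377)·45560/675 = 0.81652623·67.496296 = 55.112496.
SE(ȳ) = √(55.112496) = 7.4238.

7.4238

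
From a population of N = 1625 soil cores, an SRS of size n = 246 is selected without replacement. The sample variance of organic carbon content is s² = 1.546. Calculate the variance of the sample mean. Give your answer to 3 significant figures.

Under SRS without replacement, Var(ȳ) = (1 − f)·s²/n with f = n/N = 246/1625 = 0.15138462.
Var(ȳ) = (1 − 0.15138462)·1.546/246 = 0.84861538·0.0062845528 = 0.0053331682.

0.00533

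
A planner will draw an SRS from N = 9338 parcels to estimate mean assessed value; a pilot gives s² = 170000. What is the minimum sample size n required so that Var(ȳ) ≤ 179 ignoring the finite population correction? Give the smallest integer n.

950

Without fpc, n₀ = s²/D = 170000/179 = 949.7207.
Rounding up, n = 950.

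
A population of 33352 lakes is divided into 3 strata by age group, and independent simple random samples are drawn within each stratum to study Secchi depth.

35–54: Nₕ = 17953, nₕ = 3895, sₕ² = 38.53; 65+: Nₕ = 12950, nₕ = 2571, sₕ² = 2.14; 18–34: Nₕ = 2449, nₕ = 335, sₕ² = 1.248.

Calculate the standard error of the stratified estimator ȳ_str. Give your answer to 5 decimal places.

Var(ȳ_str) = Σₕ Wₕ²(1 − fₕ)sₕ²/nₕ with Wₕ = Nₕ/N, N = 33352.
35–54: Wₕ = 0.53828856; term = 0.53828856²·(1 − 0.21695538)·38.53/3895 = 0.0022444418.
65+: Wₕ = 0.38828256; term = 0.38828256²·(1 − 0.19853282)·2.14/2571 = 1.0057573 × 10^-4.
18–34: Wₕ = 0.07342888; term = 0.07342888²·(1 − 0.13679053)·1.248/335 = 1.733883 × 10^-5.
Sum = 0.0023623564.
SE = √(0.0023623564) = 0.04860.

0.04860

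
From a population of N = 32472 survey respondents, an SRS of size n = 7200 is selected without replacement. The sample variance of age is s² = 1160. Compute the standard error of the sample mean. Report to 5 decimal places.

0.35410

Under SRS without replacement, Var(ȳ) = (1 − f)·s²/n with f = n/N = 7200/32472 = 0.22172949.
Var(ȳ) = (1 − 0.22172949)·1160/7200 = 0.77827051·0.16111111 = 0.12538803.
SE(ȳ) = √(0.12538803) = 0.35410.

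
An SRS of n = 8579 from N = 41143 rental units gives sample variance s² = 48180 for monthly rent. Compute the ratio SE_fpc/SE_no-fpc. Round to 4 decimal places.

f = n/N = 8579/41143 = 0.20851664.
SE_no-fpc = √(s²/n) = 2.3698184; SE_fpc = √((1−f)s²/n) = 2.1083172.
Ratio = √(1−f) = 0.88965351.

0.8897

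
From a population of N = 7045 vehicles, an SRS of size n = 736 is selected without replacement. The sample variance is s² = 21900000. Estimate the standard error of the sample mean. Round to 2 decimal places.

Under SRS without replacement, Var(ȳ) = (1 − f)·s²/n with f = n/N = 736/7045 = 0.10447126.
Var(ȳ) = (1 − 0.10447126)·21900000/736 = 0.89552874·29755.435 = 26646.847.
SE(ȳ) = √(26646.847) = 163.24.

163.24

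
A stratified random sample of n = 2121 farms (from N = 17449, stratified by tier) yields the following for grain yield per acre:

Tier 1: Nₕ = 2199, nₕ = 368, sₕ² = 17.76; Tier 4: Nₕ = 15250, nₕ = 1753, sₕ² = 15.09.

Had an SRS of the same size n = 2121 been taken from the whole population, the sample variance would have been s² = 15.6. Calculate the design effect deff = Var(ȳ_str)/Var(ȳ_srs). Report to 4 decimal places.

Var(ȳ_str) = Σ Wₕ²(1−fₕ)sₕ²/nₕ with Wₕ = Nₕ/17449:
  Tier 1: (2199/17449)²·(1−368/2199)·17.76/368 = 6.3821592 × 10^-4
  Tier 4: (15250/17449)²·(1−1753/15250)·15.09/1753 = 0.0058193346
  → Var(ȳ_str) = 0.0064575505.
Var(ȳ_srs) = (1 − 2121/17449)·15.6/2121 = 0.0064609872.
deff = 0.0064575505 / 0.0064609872 = 0.9995.

0.9995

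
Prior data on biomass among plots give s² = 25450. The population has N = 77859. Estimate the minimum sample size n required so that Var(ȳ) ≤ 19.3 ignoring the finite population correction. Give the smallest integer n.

1319

Without fpc, n₀ = s²/D = 25450/19.3 = 1318.6528.
Rounding up, n = 1319.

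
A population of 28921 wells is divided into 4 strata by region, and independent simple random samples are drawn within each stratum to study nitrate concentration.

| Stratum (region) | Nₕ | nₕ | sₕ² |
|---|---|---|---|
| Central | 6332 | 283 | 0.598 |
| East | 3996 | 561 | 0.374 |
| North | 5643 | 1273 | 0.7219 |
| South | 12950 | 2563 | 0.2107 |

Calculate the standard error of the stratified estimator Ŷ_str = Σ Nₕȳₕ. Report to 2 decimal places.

Var(Ŷ_str) = Σₕ Nₕ²(1 − fₕ)sₕ²/nₕ.
Central: 6332²·(1 − 283/6332)·0.598/283 = 80935.535.
East: 3996²·(1 − 561/3996)·0.374/561 = 9150.84.
North: 5643²·(1 − 1273/5643)·0.7219/1273 = 13984.28.
South: 12950²·(1 − 2563/12950)·0.2107/2563 = 11057.981.
Sum = 115128.64.
SE = √(115128.64) = 339.31.

339.31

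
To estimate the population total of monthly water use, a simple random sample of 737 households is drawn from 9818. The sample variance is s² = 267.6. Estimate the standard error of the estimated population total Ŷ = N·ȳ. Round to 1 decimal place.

5689.7

Var(Ŷ) = N²·Var(ȳ) = N²·(1 − n/N)·s²/n.
f = 737/9818 = 0.07506620; Var(ȳ) = 0.92493380·267.6/737 = 0.33583756.
Var(Ŷ) = 9818² · 0.33583756 = 3.2372432 × 10^7.
SE(Ŷ) = √(3.2372432 × 10^7) = 5689.7.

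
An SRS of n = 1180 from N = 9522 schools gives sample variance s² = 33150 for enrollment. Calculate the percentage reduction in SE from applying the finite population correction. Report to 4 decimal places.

f = n/N = 1180/9522 = 0.12392355.
SE_no-fpc = √(s²/n) = 5.3003038; SE_fpc = √((1−f)s²/n) = 4.961029.
Ratio = √(1−f) = 0.93598956. Reduction = 100·(1 − 0.93598956) = 6.4010%.

6.4010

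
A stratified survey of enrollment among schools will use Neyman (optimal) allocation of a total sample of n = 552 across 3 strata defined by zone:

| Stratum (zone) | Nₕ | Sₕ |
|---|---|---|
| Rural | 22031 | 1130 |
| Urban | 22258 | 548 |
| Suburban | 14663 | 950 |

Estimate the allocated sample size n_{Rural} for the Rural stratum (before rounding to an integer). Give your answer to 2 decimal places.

269.33

Neyman allocation: nₕ = n·NₕSₕ / Σⱼ NⱼSⱼ.
Σ NⱼSⱼ = 22031·1130 + 22258·548 + 14663·950 = 5.1022264 × 10^7.
n_{Rural} = 552·22031·1130 / (5.1022264 × 10^7) = 269.33.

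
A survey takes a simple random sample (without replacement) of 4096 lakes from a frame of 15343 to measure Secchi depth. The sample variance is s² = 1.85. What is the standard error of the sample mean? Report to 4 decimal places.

Under SRS without replacement, Var(ȳ) = (1 − f)·s²/n with f = n/N = 4096/15343 = 0.26696213.
Var(ȳ) = (1 − 0.26696213)·1.85/4096 = 0.73303787·4.5166016 × 10^-4 = 3.31084 × 10^-4.
SE(ȳ) = √(3.31084 × 10^-4) = 0.0182.

0.0182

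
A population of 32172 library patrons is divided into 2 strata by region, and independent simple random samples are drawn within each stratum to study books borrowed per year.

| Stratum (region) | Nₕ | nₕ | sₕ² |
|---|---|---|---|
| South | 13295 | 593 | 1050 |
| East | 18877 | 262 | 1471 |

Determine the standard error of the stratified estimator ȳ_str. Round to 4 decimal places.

1.4816

Var(ȳ_str) = Σₕ Wₕ²(1 − fₕ)sₕ²/nₕ with Wₕ = Nₕ/N, N = 32172.
South: Wₕ = 0.41324754; term = 0.41324754²·(1 − 0.04460323)·1050/593 = 0.28889428.
East: Wₕ = 0.58675246; term = 0.58675246²·(1 − 0.01387932)·1471/262 = 1.9061246.
Sum = 2.1950189.
SE = √(2.1950189) = 1.4816.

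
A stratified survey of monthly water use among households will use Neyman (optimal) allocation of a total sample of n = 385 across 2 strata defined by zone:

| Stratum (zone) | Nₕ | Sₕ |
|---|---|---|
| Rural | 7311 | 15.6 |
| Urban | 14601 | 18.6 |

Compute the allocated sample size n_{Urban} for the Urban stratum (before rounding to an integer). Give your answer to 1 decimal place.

Neyman allocation: nₕ = n·NₕSₕ / Σⱼ NⱼSⱼ.
Σ NⱼSⱼ = 7311·15.6 + 14601·18.6 = 385630.2.
n_{Urban} = 385·14601·18.6 / 385630.2 = 271.1.

271.1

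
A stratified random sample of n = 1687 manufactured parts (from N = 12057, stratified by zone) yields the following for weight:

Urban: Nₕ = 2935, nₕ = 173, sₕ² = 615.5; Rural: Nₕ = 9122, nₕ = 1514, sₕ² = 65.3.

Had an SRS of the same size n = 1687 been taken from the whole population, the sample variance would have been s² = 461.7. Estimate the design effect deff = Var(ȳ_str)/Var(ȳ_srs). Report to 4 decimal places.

Var(ȳ_str) = Σ Wₕ²(1−fₕ)sₕ²/nₕ with Wₕ = Nₕ/12057:
  Urban: (2935/12057)²·(1−173/2935)·615.5/173 = 0.19839705
  Rural: (9122/12057)²·(1−1514/9122)·65.3/1514 = 0.020590617
  → Var(ȳ_str) = 0.21898767.
Var(ȳ_srs) = (1 − 1687/12057)·461.7/1687 = 0.23538798.
deff = 0.21898767 / 0.23538798 = 0.9303.

0.9303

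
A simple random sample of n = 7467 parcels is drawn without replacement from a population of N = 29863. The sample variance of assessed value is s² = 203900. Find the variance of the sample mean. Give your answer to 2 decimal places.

Under SRS without replacement, Var(ȳ) = (1 − f)·s²/n with f = n/N = 7467/29863 = 0.25004186.
Var(ȳ) = (1 − 0.25004186)·203900/7467 = 0.74995814·27.306817 = 20.478969.

20.48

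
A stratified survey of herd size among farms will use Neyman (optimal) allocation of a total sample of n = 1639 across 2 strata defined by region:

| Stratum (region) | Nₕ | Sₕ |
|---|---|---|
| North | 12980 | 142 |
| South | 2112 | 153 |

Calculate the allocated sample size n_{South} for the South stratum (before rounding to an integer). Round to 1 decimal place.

Neyman allocation: nₕ = n·NₕSₕ / Σⱼ NⱼSⱼ.
Σ NⱼSⱼ = 12980·142 + 2112·153 = 2.166296 × 10^6.
n_{South} = 1639·2112·153 / (2.166296 × 10^6) = 244.5.

244.5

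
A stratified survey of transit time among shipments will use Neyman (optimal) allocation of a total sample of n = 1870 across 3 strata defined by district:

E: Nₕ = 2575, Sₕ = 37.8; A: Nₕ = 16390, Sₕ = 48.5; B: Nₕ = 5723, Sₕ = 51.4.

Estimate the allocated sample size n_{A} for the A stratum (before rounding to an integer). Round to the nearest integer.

1253

Neyman allocation: nₕ = n·NₕSₕ / Σⱼ NⱼSⱼ.
Σ NⱼSⱼ = 2575·37.8 + 16390·48.5 + 5723·51.4 = 1.1864122 × 10^6.
n_{A} = 1870·16390·48.5 / (1.1864122 × 10^6) = 1253.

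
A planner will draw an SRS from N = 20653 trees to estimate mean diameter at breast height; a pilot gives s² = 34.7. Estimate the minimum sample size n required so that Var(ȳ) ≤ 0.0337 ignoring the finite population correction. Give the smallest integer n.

Without fpc, n₀ = s²/D = 34.7/0.0337 = 1029.6736.
Rounding up, n = 1030.

1030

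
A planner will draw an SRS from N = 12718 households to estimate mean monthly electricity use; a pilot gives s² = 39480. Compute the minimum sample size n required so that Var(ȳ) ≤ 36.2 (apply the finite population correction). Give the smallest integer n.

1005

Without fpc, n₀ = s²/D = 39480/36.2 = 1090.6077.
With fpc, (1 − n/N)·s²/n ≤ D requires n ≥ n₀/(1 + n₀/N) = 1090.6077/(1 + 1090.6077/12718) = 1004.4712.
Rounding up, n = 1005.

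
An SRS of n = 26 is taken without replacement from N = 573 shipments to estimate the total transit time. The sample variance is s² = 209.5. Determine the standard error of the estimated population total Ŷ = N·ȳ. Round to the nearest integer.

1589

Var(Ŷ) = N²·Var(ȳ) = N²·(1 − n/N)·s²/n.
f = 26/573 = 0.04537522; Var(ȳ) = 0.95462478·209.5/26 = 7.6920728.
Var(Ŷ) = 573² · 7.6920728 = 2.5255306 × 10^6.
SE(Ŷ) = √(2.5255306 × 10^6) = 1589.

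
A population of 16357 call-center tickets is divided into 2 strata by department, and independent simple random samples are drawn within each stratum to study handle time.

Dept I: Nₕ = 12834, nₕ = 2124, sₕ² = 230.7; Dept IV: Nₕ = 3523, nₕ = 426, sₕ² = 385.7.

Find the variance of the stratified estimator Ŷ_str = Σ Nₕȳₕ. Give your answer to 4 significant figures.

Var(Ŷ_str) = Σₕ Nₕ²(1 − fₕ)sₕ²/nₕ.
Dept I: 12834²·(1 − 2124/12834)·230.7/2124 = 1.4929477 × 10^7.
Dept IV: 3523²·(1 − 426/3523)·385.7/426 = 9.8785656 × 10^6.
Sum = 2.4808043 × 10^7.

2.481 × 10^7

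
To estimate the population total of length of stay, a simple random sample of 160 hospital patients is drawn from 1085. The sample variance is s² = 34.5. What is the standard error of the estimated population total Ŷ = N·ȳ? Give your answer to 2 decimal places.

465.20

Var(Ŷ) = N²·Var(ȳ) = N²·(1 − n/N)·s²/n.
f = 160/1085 = 0.14746544; Var(ȳ) = 0.85253456·34.5/160 = 0.18382776.
Var(Ŷ) = 1085² · 0.18382776 = 216406.63.
SE(Ŷ) = √(216406.63) = 465.20.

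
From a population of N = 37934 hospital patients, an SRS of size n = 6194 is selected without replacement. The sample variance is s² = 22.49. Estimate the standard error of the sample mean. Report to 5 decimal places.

0.05512

Under SRS without replacement, Var(ȳ) = (1 − f)·s²/n with f = n/N = 6194/37934 = 0.16328360.
Var(ȳ) = (1 − 0.16328360)·22.49/6194 = 0.83671640·0.0036309332 = 0.0030380613.
SE(ȳ) = √(0.0030380613) = 0.05512.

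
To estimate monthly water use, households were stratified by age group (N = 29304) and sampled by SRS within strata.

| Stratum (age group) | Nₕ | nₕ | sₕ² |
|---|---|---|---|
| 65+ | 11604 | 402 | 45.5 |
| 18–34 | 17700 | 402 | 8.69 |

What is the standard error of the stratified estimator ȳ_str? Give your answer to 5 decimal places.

0.15761

Var(ȳ_str) = Σₕ Wₕ²(1 − fₕ)sₕ²/nₕ with Wₕ = Nₕ/N, N = 29304.
65+: Wₕ = 0.39598690; term = 0.39598690²·(1 − 0.03464323)·45.5/402 = 0.017133055.
18–34: Wₕ = 0.60401310; term = 0.60401310²·(1 − 0.02271186)·8.69/402 = 0.0077074208.
Sum = 0.024840476.
SE = √(0.024840476) = 0.15761.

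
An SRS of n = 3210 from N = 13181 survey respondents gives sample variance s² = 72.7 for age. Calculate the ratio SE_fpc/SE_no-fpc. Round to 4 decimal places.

f = n/N = 3210/13181 = 0.24353236.
SE_no-fpc = √(s²/n) = 0.15049244; SE_fpc = √((1−f)s²/n) = 0.13089102.
Ratio = √(1−f) = 0.86975148.

0.8698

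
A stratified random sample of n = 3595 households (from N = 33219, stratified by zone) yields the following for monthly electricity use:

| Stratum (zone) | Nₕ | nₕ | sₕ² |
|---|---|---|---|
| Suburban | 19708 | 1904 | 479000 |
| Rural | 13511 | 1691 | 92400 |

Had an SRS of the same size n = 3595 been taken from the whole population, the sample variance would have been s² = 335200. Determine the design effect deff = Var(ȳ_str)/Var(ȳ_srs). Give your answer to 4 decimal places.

1.0571

Var(ȳ_str) = Σ Wₕ²(1−fₕ)sₕ²/nₕ with Wₕ = Nₕ/33219:
  Suburban: (19708/33219)²·(1−1904/19708)·479000/1904 = 79.993666
  Rural: (13511/33219)²·(1−1691/13511)·92400/1691 = 7.9078828
  → Var(ȳ_str) = 87.901549.
Var(ȳ_srs) = (1 − 3595/33219)·335200/3595 = 83.150001.
deff = 87.901549 / 83.150001 = 1.0571.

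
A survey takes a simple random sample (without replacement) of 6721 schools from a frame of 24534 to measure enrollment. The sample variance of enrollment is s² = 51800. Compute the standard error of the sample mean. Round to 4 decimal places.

2.3656

Under SRS without replacement, Var(ȳ) = (1 − f)·s²/n with f = n/N = 6721/24534 = 0.27394636.
Var(ȳ) = (1 − 0.27394636)·51800/6721 = 0.72605364·7.7071864 = 5.5958308.
SE(ȳ) = √(5.5958308) = 2.3656.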